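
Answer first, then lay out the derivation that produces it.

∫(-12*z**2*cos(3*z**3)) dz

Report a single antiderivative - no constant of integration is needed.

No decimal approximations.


The answer is -4*sin(3*z**3)/3.
Step 1. Substitute u = z**3, turning ∫(-12*z**2*cos(3*z**3)) dz into ∫(-4*cos(3*u)) du: now ∫(-4*cos(3*u)) du.
Step 2. Evaluate the standard form: now -4*sin(3*u)/3.
Step 3. Substitute back u = z**3: now -4*sin(3*z**3)/3.
Answer: -4*sin(3*z**3)/3.


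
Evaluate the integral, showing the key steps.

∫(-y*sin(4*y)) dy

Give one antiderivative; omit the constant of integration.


Step 1. Integrate ∫(-y*sin(4*y)) dy by parts with u = y, dv = (-sin(4*y)) dy, so v = cos(4*y)/4: now y*cos(4*y)/4 + ∫(-cos(4*y)/4) dy.
Step 2. Evaluate the standard form: now y*cos(4*y)/4 - sin(4*y)/16.
Answer: y*cos(4*y)/4 - sin(4*y)/16.


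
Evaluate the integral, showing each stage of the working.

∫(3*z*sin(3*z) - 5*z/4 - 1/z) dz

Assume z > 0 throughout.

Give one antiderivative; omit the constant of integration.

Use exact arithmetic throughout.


Step 1. Rewrite: now ∫(-1/z) dz + ∫(-5*z/4) dz + ∫(3*z*sin(3*z)) dz.
Step 2. Evaluate the standard form: now -5*z**2/8 + ∫(-1/z) dz + ∫(3*z*sin(3*z)) dz.
Step 3. Integrate ∫(3*z*sin(3*z)) dz by parts with u = z, dv = (3*sin(3*z)) dz, so v = -cos(3*z): now -5*z**2/8 - z*cos(3*z) + ∫(-1/z) dz + ∫(cos(3*z)) dz.
Step 4. Evaluate the standard form: now -5*z**2/8 - z*cos(3*z) + sin(3*z)/3 + ∫(-1/z) dz.
Step 5. Evaluate the standard form [assuming z > 0]: now -5*z**2/8 - z*cos(3*z) - log(z) + sin(3*z)/3.
Answer: -5*z**2/8 - z*cos(3*z) - log(z) + sin(3*z)/3.


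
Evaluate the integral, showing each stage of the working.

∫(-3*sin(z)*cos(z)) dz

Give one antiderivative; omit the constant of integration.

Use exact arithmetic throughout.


Step 1. Substitute u = sin(z), turning ∫(-3*sin(z)*cos(z)) dz into ∫(-3*u) du: now ∫(-3*u) du.
Step 2. Evaluate the standard form: now -3*u**2/2.
Step 3. Substitute back u = sin(z): now -3*sin(z)**2/2.
Answer: -3*sin(z)**2/2.


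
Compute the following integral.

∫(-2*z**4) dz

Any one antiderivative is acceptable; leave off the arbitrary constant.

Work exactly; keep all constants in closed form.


Answer: -2*z**5/5.


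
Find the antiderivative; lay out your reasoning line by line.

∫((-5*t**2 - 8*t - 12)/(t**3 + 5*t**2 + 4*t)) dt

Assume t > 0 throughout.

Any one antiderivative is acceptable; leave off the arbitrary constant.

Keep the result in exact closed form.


Step 1. Decompose ∫((-5*t**2 - 8*t - 12)/(t**3 + 5*t**2 + 4*t)) dt by partial fractions, (-5*t**2 - 8*t - 12)/(t**3 + 5*t**2 + 4*t) = -5/(t + 4) + 3/(t + 1) - 3/t: now ∫(-3/t) dt + ∫(3/(t + 1)) dt + ∫(-5/(t + 4)) dt.
Step 2. Evaluate the standard form [assuming t > -1]: now 3*log(t + 1) + ∫(-3/t) dt + ∫(-5/(t + 4)) dt.
Step 3. Evaluate the standard form [assuming t > 0]: now -3*log(t) + 3*log(t + 1) + ∫(-5/(t + 4)) dt.
Step 4. Evaluate the standard form [assuming t > -4]: now -3*log(t) + 3*log(t + 1) - 5*log(t + 4).
Answer: -3*log(t) + 3*log(t + 1) - 5*log(t + 4).


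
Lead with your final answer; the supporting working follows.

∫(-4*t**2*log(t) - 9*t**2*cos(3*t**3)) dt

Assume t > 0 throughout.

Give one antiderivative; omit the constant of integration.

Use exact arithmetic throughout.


The answer is -4*t**3*log(t)/3 + 4*t**3/9 - sin(3*t**3).
Step 1. Rewrite: now ∫(-4*t**2*log(t)) dt + ∫(-9*t**2*cos(3*t**3)) dt.
Step 2. Substitute u = t**3, turning ∫(-9*t**2*cos(3*t**3)) dt into ∫(-3*cos(3*u)) du: now ∫(-4*t**2*log(t)) dt + ∫(-3*cos(3*u)) du.
Step 3. Evaluate the standard form: now -sin(3*u) + ∫(-4*t**2*log(t)) dt.
Step 4. Substitute back u = t**3: now -sin(3*t**3) + ∫(-4*t**2*log(t)) dt.
Step 5. Integrate ∫(-4*t**2*log(t)) dt by parts with u = log(t), dv = (-4*t**2) dt, so v = -4*t**3/3 [assuming t > 0]: now -4*t**3*log(t)/3 - sin(3*t**3) + ∫(4*t**2/3) dt.
Step 6. Evaluate the standard form: now -4*t**3*log(t)/3 + 4*t**3/9 - sin(3*t**3).
Answer: -4*t**3*log(t)/3 + 4*t**3/9 - sin(3*t**3).


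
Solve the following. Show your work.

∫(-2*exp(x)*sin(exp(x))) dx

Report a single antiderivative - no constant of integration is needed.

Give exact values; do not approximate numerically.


Step 1. Substitute u = exp(x), turning ∫(-2*exp(x)*sin(exp(x))) dx into ∫(-2*sin(u)) du: now ∫(-2*sin(u)) du.
Step 2. Evaluate the standard form: now 2*cos(u).
Step 3. Substitute back u = exp(x): now 2*cos(exp(x)).
Answer: 2*cos(exp(x)).


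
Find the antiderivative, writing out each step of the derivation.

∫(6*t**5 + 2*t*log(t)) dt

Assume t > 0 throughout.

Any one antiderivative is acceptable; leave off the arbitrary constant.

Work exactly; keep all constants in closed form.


Step 1. Rewrite: now ∫(6*t**5) dt + ∫(2*t*log(t)) dt.
Step 2. Evaluate the standard form: now t**6 + ∫(2*t*log(t)) dt.
Step 3. Integrate ∫(2*t*log(t)) dt by parts with u = log(t), dv = (2*t) dt, so v = t**2 [assuming t > 0]: now t**6 + t**2*log(t) + ∫(-t) dt.
Step 4. Evaluate the standard form: now t**6 + t**2*log(t) - t**2/2.
Answer: t**6 + t**2*log(t) - t**2/2.


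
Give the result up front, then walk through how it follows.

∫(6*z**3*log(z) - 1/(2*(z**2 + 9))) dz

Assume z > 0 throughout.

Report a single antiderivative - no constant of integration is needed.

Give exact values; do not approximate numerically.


The answer is 3*z**4*log(z)/2 - 3*z**4/8 - atan(z/3)/6.
Step 1. Rewrite: now ∫(6*z**3*log(z)) dz + ∫(-1/(2*(z**2 + 9))) dz.
Step 2. Integrate ∫(6*z**3*log(z)) dz by parts with u = log(z), dv = (6*z**3) dz, so v = 3*z**4/2 [assuming z > 0]: now 3*z**4*log(z)/2 + ∫(-3*z**3/2) dz + ∫(-1/(2*(z**2 + 9))) dz.
Step 3. Evaluate the standard form: now 3*z**4*log(z)/2 - 3*z**4/8 + ∫(-1/(2*(z**2 + 9))) dz.
Step 4. Evaluate the standard form: now 3*z**4*log(z)/2 - 3*z**4/8 - atan(z/3)/6.
Answer: 3*z**4*log(z)/2 - 3*z**4/8 - atan(z/3)/6.


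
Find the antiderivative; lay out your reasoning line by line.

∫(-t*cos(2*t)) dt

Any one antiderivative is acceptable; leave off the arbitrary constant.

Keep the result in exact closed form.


Step 1. Integrate ∫(-t*cos(2*t)) dt by parts with u = t, dv = (-cos(2*t)) dt, so v = -sin(2*t)/2: now -t*sin(2*t)/2 + ∫(sin(2*t)/2) dt.
Step 2. Evaluate the standard form: now -t*sin(2*t)/2 - cos(2*t)/4.
Answer: -t*sin(2*t)/2 - cos(2*t)/4.


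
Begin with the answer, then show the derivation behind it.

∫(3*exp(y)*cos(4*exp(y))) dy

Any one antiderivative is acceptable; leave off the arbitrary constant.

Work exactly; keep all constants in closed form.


The answer is 3*sin(4*exp(y))/4.
Step 1. Substitute u = exp(y), turning ∫(3*exp(y)*cos(4*exp(y))) dy into ∫(3*cos(4*u)) du: now ∫(3*cos(4*u)) du.
Step 2. Evaluate the standard form: now 3*sin(4*u)/4.
Step 3. Substitute back u = exp(y): now 3*sin(4*exp(y))/4.
Answer: 3*sin(4*exp(y))/4.


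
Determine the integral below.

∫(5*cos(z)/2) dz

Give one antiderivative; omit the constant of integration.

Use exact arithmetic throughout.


Answer: 5*sin(z)/2.


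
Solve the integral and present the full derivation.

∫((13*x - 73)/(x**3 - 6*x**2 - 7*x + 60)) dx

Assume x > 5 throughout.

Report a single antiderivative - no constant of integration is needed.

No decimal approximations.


Step 1. Decompose ∫((13*x - 73)/(x**3 - 6*x**2 - 7*x + 60)) dx by partial fractions, (13*x - 73)/(x**3 - 6*x**2 - 7*x + 60) = -2/(x + 3) + 3/(x - 4) - 1/(x - 5): now ∫(-1/(x - 5)) dx + ∫(3/(x - 4)) dx + ∫(-2/(x + 3)) dx.
Step 2. Evaluate the standard form [assuming x > 4]: now 3*log(x - 4) + ∫(-1/(x - 5)) dx + ∫(-2/(x + 3)) dx.
Step 3. Evaluate the standard form [assuming x > 5]: now -log(x - 5) + 3*log(x - 4) + ∫(-2/(x + 3)) dx.
Step 4. Evaluate the standard form [assuming x > -3]: now -log(x - 5) + 3*log(x - 4) - 2*log(x + 3).
Answer: -log(x - 5) + 3*log(x - 4) - 2*log(x + 3).


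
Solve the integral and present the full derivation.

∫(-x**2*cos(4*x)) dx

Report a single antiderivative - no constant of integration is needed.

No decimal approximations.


Step 1. Integrate ∫(-x**2*cos(4*x)) dx by parts with u = x**2, dv = (-cos(4*x)) dx, so v = -sin(4*x)/4: now -x**2*sin(4*x)/4 + ∫(x*sin(4*x)/2) dx.
Step 2. Integrate ∫(x*sin(4*x)/2) dx by parts with u = x, dv = (sin(4*x)/2) dx, so v = -cos(4*x)/8: now -x**2*sin(4*x)/4 - x*cos(4*x)/8 + ∫(cos(4*x)/8) dx.
Step 3. Evaluate the standard form: now -x**2*sin(4*x)/4 - x*cos(4*x)/8 + sin(4*x)/32.
Answer: -x**2*sin(4*x)/4 - x*cos(4*x)/8 + sin(4*x)/32.


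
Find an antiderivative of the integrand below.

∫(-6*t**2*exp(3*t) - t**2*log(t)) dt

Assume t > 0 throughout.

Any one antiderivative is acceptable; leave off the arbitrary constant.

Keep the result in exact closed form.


Answer: -t**3*log(t)/3 + t**3/9 - 2*t**2*exp(3*t) + 4*t*exp(3*t)/3 - 4*exp(3*t)/9.


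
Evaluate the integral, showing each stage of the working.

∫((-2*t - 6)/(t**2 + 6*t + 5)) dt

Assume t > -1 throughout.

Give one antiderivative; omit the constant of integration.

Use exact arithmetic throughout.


Step 1. Decompose ∫((-2*t - 6)/(t**2 + 6*t + 5)) dt by partial fractions, (-2*t - 6)/(t**2 + 6*t + 5) = -1/(t + 5) - 1/(t + 1): now ∫(-1/(t + 1)) dt + ∫(-1/(t + 5)) dt.
Step 2. Evaluate the standard form [assuming t > -1]: now -log(t + 1) + ∫(-1/(t + 5)) dt.
Step 3. Evaluate the standard form [assuming t > -5]: now -log(t + 1) - log(t + 5).
Answer: -log(t + 1) - log(t + 5).


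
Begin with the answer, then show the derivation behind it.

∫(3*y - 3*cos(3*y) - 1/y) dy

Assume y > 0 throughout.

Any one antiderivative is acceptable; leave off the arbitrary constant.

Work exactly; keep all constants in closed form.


The answer is 3*y**2/2 - log(y) - sin(3*y).
Step 1. Rewrite: now ∫(-1/y) dy + ∫(3*y) dy + ∫(-3*cos(3*y)) dy.
Step 2. Evaluate the standard form [assuming y > 0]: now -log(y) + ∫(3*y) dy + ∫(-3*cos(3*y)) dy.
Step 3. Evaluate the standard form: now -log(y) - sin(3*y) + ∫(3*y) dy.
Step 4. Evaluate the standard form: now 3*y**2/2 - log(y) - sin(3*y).
Answer: 3*y**2/2 - log(y) - sin(3*y).


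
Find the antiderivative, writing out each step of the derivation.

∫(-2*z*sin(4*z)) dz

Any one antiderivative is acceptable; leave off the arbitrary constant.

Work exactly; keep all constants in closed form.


Step 1. Integrate ∫(-2*z*sin(4*z)) dz by parts with u = z, dv = (-2*sin(4*z)) dz, so v = cos(4*z)/2: now z*cos(4*z)/2 + ∫(-cos(4*z)/2) dz.
Step 2. Evaluate the standard form: now z*cos(4*z)/2 - sin(4*z)/8.
Answer: z*cos(4*z)/2 - sin(4*z)/8.


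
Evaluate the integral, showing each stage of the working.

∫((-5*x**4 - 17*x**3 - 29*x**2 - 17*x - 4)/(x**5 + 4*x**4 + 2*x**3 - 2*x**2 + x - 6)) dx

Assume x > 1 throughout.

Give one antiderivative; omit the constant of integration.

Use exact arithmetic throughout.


Step 1. Decompose ∫((-5*x**4 - 17*x**3 - 29*x**2 - 17*x - 4)/(x**5 + 4*x**4 + 2*x**3 - 2*x**2 + x - 6)) dx by partial fractions, (-5*x**4 - 17*x**3 - 29*x**2 - 17*x - 4)/(x**5 + 4*x**4 + 2*x**3 - 2*x**2 + x - 6) = -2/(x**2 + 1) - 4/(x + 3) + 2/(x + 2) - 3/(x - 1): now ∫(-3/(x - 1)) dx + ∫(2/(x + 2)) dx + ∫(-4/(x + 3)) dx + ∫(-2/(x**2 + 1)) dx.
Step 2. Evaluate the standard form [assuming x > 1]: now -3*log(x - 1) + ∫(2/(x + 2)) dx + ∫(-4/(x + 3)) dx + ∫(-2/(x**2 + 1)) dx.
Step 3. Evaluate the standard form [assuming x > -3]: now -3*log(x - 1) - 4*log(x + 3) + ∫(2/(x + 2)) dx + ∫(-2/(x**2 + 1)) dx.
Step 4. Evaluate the standard form [assuming x > -2]: now -3*log(x - 1) + 2*log(x + 2) - 4*log(x + 3) + ∫(-2/(x**2 + 1)) dx.
Step 5. Evaluate the standard form: now -3*log(x - 1) + 2*log(x + 2) - 4*log(x + 3) - 2*atan(x).
Answer: -3*log(x - 1) + 2*log(x + 2) - 4*log(x + 3) - 2*atan(x).


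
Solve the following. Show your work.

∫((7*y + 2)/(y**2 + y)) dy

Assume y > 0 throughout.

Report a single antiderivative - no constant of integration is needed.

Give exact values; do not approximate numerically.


Step 1. Decompose ∫((7*y + 2)/(y**2 + y)) dy by partial fractions, (7*y + 2)/(y**2 + y) = 5/(y + 1) + 2/y: now ∫(2/y) dy + ∫(5/(y + 1)) dy.
Step 2. Evaluate the standard form [assuming y > -1]: now 5*log(y + 1) + ∫(2/y) dy.
Step 3. Evaluate the standard form [assuming y > 0]: now 2*log(y) + 5*log(y + 1).
Answer: 2*log(y) + 5*log(y + 1).


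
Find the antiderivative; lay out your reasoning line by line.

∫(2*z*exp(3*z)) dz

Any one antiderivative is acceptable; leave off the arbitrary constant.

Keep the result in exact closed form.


Step 1. Integrate ∫(2*z*exp(3*z)) dz by parts with u = z, dv = (2*exp(3*z)) dz, so v = 2*exp(3*z)/3: now 2*z*exp(3*z)/3 + ∫(-2*exp(3*z)/3) dz.
Step 2. Evaluate the standard form: now 2*z*exp(3*z)/3 - 2*exp(3*z)/9.
Answer: 2*z*exp(3*z)/3 - 2*exp(3*z)/9.


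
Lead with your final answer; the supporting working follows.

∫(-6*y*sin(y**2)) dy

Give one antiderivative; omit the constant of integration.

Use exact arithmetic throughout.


The answer is 3*cos(y**2).
Step 1. Substitute u = y**2, turning ∫(-6*y*sin(y**2)) dy into ∫(-3*sin(u)) du: now ∫(-3*sin(u)) du.
Step 2. Evaluate the standard form: now 3*cos(u).
Step 3. Substitute back u = y**2: now 3*cos(y**2).
Answer: 3*cos(y**2).


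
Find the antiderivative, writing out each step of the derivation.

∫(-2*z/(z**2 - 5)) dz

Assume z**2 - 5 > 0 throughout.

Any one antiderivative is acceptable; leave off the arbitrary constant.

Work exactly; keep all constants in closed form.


Step 1. Substitute u = z**2 - 5, turning ∫(-2*z/(z**2 - 5)) dz into ∫(-1/u) du: now ∫(-1/u) du.
Step 2. Evaluate the standard form [assuming u > 0]: now -log(u).
Step 3. Substitute back u = z**2 - 5: now -log(z**2 - 5).
Answer: -log(z**2 - 5).


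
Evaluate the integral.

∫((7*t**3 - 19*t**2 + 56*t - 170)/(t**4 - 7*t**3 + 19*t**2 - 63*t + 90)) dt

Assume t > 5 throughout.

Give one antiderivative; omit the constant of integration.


Answer: 5*log(t - 5) + 2*log(t - 2) + atan(t/3)/3.


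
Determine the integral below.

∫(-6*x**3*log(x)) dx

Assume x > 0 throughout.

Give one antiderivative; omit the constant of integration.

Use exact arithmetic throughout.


Answer: -3*x**4*log(x)/2 + 3*x**4/8.


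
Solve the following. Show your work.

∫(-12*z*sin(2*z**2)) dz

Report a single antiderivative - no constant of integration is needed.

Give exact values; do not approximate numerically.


Step 1. Substitute u = z**2, turning ∫(-12*z*sin(2*z**2)) dz into ∫(-6*sin(2*u)) du: now ∫(-6*sin(2*u)) du.
Step 2. Evaluate the standard form: now 3*cos(2*u).
Step 3. Substitute back u = z**2: now 3*cos(2*z**2).
Answer: 3*cos(2*z**2).


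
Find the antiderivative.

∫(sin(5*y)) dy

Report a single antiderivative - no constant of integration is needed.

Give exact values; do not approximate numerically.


Answer: -cos(5*y)/5.


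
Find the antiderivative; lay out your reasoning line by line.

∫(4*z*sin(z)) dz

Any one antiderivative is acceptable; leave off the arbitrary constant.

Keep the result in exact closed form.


Step 1. Integrate ∫(4*z*sin(z)) dz by parts with u = z, dv = (4*sin(z)) dz, so v = -4*cos(z): now -4*z*cos(z) + ∫(4*cos(z)) dz.
Step 2. Evaluate the standard form: now -4*z*cos(z) + 4*sin(z).
Answer: -4*z*cos(z) + 4*sin(z).


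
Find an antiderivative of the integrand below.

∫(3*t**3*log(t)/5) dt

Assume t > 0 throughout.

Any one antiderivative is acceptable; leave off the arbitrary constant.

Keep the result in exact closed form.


Answer: 3*t**4*log(t)/20 - 3*t**4/80.


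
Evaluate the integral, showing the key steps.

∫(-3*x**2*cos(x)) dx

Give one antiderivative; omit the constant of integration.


Step 1. Integrate ∫(-3*x**2*cos(x)) dx by parts with u = x**2, dv = (-3*cos(x)) dx, so v = -3*sin(x): now -3*x**2*sin(x) + ∫(6*x*sin(x)) dx.
Step 2. Integrate ∫(6*x*sin(x)) dx by parts with u = x, dv = (6*sin(x)) dx, so v = -6*cos(x): now -3*x**2*sin(x) - 6*x*cos(x) + ∫(6*cos(x)) dx.
Step 3. Evaluate the standard form: now -3*x**2*sin(x) - 6*x*cos(x) + 6*sin(x).
Answer: -3*x**2*sin(x) - 6*x*cos(x) + 6*sin(x).


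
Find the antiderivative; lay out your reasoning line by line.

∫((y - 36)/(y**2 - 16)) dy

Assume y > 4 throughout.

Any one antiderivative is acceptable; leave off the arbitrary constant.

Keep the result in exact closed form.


Step 1. Decompose ∫((y - 36)/(y**2 - 16)) dy by partial fractions, (y - 36)/(y**2 - 16) = 5/(y + 4) - 4/(y - 4): now ∫(-4/(y - 4)) dy + ∫(5/(y + 4)) dy.
Step 2. Evaluate the standard form [assuming y > -4]: now 5*log(y + 4) + ∫(-4/(y - 4)) dy.
Step 3. Evaluate the standard form [assuming y > 4]: now -4*log(y - 4) + 5*log(y + 4).
Answer: -4*log(y - 4) + 5*log(y + 4).


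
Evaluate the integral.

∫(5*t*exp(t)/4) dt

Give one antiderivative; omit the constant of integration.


Answer: 5*t*exp(t)/4 - 5*exp(t)/4.


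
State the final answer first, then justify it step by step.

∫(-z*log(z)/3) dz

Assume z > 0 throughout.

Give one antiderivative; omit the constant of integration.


The answer is -z**2*log(z)/6 + z**2/12.
Step 1. Integrate ∫(-z*log(z)/3) dz by parts with u = log(z), dv = (-z/3) dz, so v = -z**2/6 [assuming z > 0]: now -z**2*log(z)/6 + ∫(z/6) dz.
Step 2. Evaluate the standard form: now -z**2*log(z)/6 + z**2/12.
Answer: -z**2*log(z)/6 + z**2/12.


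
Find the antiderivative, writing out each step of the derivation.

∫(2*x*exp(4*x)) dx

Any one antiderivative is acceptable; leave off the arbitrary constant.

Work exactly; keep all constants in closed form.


Step 1. Integrate ∫(2*x*exp(4*x)) dx by parts with u = x, dv = (2*exp(4*x)) dx, so v = exp(4*x)/2: now x*exp(4*x)/2 + ∫(-exp(4*x)/2) dx.
Step 2. Evaluate the standard form: now x*exp(4*x)/2 - exp(4*x)/8.
Answer: x*exp(4*x)/2 - exp(4*x)/8.


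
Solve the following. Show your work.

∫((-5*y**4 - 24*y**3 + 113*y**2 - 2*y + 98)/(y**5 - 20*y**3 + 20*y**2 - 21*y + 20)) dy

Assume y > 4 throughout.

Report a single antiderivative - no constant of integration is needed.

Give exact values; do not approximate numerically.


Step 1. Decompose ∫((-5*y**4 - 24*y**3 + 113*y**2 - 2*y + 98)/(y**5 - 20*y**3 + 20*y**2 - 21*y + 20)) dy by partial fractions, (-5*y**4 - 24*y**3 + 113*y**2 - 2*y + 98)/(y**5 - 20*y**3 + 20*y**2 - 21*y + 20) = -1/(y**2 + 1) + 2/(y + 5) - 5/(y - 1) - 2/(y - 4): now ∫(-2/(y - 4)) dy + ∫(-5/(y - 1)) dy + ∫(2/(y + 5)) dy + ∫(-1/(y**2 + 1)) dy.
Step 2. Evaluate the standard form [assuming y > 4]: now -2*log(y - 4) + ∫(-5/(y - 1)) dy + ∫(2/(y + 5)) dy + ∫(-1/(y**2 + 1)) dy.
Step 3. Evaluate the standard form [assuming y > 1]: now -2*log(y - 4) - 5*log(y - 1) + ∫(2/(y + 5)) dy + ∫(-1/(y**2 + 1)) dy.
Step 4. Evaluate the standard form [assuming y > -5]: now -2*log(y - 4) - 5*log(y - 1) + 2*log(y + 5) + ∫(-1/(y**2 + 1)) dy.
Step 5. Evaluate the standard form: now -2*log(y - 4) - 5*log(y - 1) + 2*log(y + 5) - atan(y).
Answer: -2*log(y - 4) - 5*log(y - 1) + 2*log(y + 5) - atan(y).


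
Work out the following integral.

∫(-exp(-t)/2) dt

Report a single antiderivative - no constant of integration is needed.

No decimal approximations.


Answer: exp(-t)/2.


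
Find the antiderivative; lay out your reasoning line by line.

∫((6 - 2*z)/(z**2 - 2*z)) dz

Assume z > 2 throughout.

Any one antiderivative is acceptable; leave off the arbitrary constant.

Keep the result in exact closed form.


Step 1. Decompose ∫((6 - 2*z)/(z**2 - 2*z)) dz by partial fractions, (6 - 2*z)/(z**2 - 2*z) = 1/(z - 2) - 3/z: now ∫(-3/z) dz + ∫(1/(z - 2)) dz.
Step 2. Evaluate the standard form [assuming z > 0]: now -3*log(z) + ∫(1/(z - 2)) dz.
Step 3. Evaluate the standard form [assuming z > 2]: now -3*log(z) + log(z - 2).
Answer: -3*log(z) + log(z - 2).


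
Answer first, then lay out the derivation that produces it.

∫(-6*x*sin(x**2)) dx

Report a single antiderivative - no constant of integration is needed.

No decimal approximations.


The answer is 3*cos(x**2).
Step 1. Substitute u = x**2, turning ∫(-6*x*sin(x**2)) dx into ∫(-3*sin(u)) du: now ∫(-3*sin(u)) du.
Step 2. Evaluate the standard form: now 3*cos(u).
Step 3. Substitute back u = x**2: now 3*cos(x**2).
Answer: 3*cos(x**2).


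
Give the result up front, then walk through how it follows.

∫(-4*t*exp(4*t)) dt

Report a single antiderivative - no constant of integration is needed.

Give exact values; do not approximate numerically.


The answer is -t*exp(4*t) + exp(4*t)/4.
Step 1. Integrate ∫(-4*t*exp(4*t)) dt by parts with u = t, dv = (-4*exp(4*t)) dt, so v = -exp(4*t): now -t*exp(4*t) + ∫(exp(4*t)) dt.
Step 2. Evaluate the standard form: now -t*exp(4*t) + exp(4*t)/4.
Answer: -t*exp(4*t) + exp(4*t)/4.


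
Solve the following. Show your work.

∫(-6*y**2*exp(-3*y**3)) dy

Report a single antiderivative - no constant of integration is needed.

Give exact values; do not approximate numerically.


Step 1. Substitute u = y**3, turning ∫(-6*y**2*exp(-3*y**3)) dy into ∫(-2*exp(-3*u)) du: now ∫(-2*exp(-3*u)) du.
Step 2. Evaluate the standard form: now 2*exp(-3*u)/3.
Step 3. Substitute back u = y**3: now 2*exp(-3*y**3)/3.
Answer: 2*exp(-3*y**3)/3.


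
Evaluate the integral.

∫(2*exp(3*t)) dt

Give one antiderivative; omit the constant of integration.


Answer: 2*exp(3*t)/3.


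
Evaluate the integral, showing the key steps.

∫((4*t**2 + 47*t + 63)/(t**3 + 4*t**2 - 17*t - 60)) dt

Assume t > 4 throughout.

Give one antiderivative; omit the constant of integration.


Step 1. Decompose ∫((4*t**2 + 47*t + 63)/(t**3 + 4*t**2 - 17*t - 60)) dt by partial fractions, (4*t**2 + 47*t + 63)/(t**3 + 4*t**2 - 17*t - 60) = -4/(t + 5) + 3/(t + 3) + 5/(t - 4): now ∫(5/(t - 4)) dt + ∫(3/(t + 3)) dt + ∫(-4/(t + 5)) dt.
Step 2. Evaluate the standard form [assuming t > 4]: now 5*log(t - 4) + ∫(3/(t + 3)) dt + ∫(-4/(t + 5)) dt.
Step 3. Evaluate the standard form [assuming t > -3]: now 5*log(t - 4) + 3*log(t + 3) + ∫(-4/(t + 5)) dt.
Step 4. Evaluate the standard form [assuming t > -5]: now 5*log(t - 4) + 3*log(t + 3) - 4*log(t + 5).
Answer: 5*log(t - 4) + 3*log(t + 3) - 4*log(t + 5).


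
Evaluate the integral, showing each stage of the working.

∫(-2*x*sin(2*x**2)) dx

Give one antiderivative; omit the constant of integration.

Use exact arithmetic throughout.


Step 1. Substitute u = x**2, turning ∫(-2*x*sin(2*x**2)) dx into ∫(-sin(2*u)) du: now ∫(-sin(2*u)) du.
Step 2. Evaluate the standard form: now cos(2*u)/2.
Step 3. Substitute back u = x**2: now cos(2*x**2)/2.
Answer: cos(2*x**2)/2.


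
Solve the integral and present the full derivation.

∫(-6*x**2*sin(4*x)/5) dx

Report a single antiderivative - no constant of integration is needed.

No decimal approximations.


Step 1. Integrate ∫(-6*x**2*sin(4*x)/5) dx by parts with u = x**2, dv = (-6*sin(4*x)/5) dx, so v = 3*cos(4*x)/10: now 3*x**2*cos(4*x)/10 + ∫(-3*x*cos(4*x)/5) dx.
Step 2. Integrate ∫(-3*x*cos(4*x)/5) dx by parts with u = x, dv = (-3*cos(4*x)/5) dx, so v = -3*sin(4*x)/20: now 3*x**2*cos(4*x)/10 - 3*x*sin(4*x)/20 + ∫(3*sin(4*x)/20) dx.
Step 3. Evaluate the standard form: now 3*x**2*cos(4*x)/10 - 3*x*sin(4*x)/20 - 3*cos(4*x)/80.
Answer: 3*x**2*cos(4*x)/10 - 3*x*sin(4*x)/20 - 3*cos(4*x)/80.


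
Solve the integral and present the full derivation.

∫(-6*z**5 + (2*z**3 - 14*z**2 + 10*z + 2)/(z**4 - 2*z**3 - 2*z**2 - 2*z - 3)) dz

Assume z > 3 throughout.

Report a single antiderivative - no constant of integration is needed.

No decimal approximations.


Step 1. Rewrite: now ∫(-6*z**5) dz + ∫((2*z**3 - 14*z**2 + 10*z + 2)/(z**4 - 2*z**3 - 2*z**2 - 2*z - 3)) dz.
Step 2. Evaluate the standard form: now -z**6 + ∫((2*z**3 - 14*z**2 + 10*z + 2)/(z**4 - 2*z**3 - 2*z**2 - 2*z - 3)) dz.
Step 3. Decompose ∫((2*z**3 - 14*z**2 + 10*z + 2)/(z**4 - 2*z**3 - 2*z**2 - 2*z - 3)) dz by partial fractions, (2*z**3 - 14*z**2 + 10*z + 2)/(z**4 - 2*z**3 - 2*z**2 - 2*z - 3) = -4/(z**2 + 1) + 3/(z + 1) - 1/(z - 3): now -z**6 + ∫(-1/(z - 3)) dz + ∫(3/(z + 1)) dz + ∫(-4/(z**2 + 1)) dz.
Step 4. Evaluate the standard form [assuming z > -1]: now -z**6 + 3*log(z + 1) + ∫(-1/(z - 3)) dz + ∫(-4/(z**2 + 1)) dz.
Step 5. Evaluate the standard form [assuming z > 3]: now -z**6 - log(z - 3) + 3*log(z + 1) + ∫(-4/(z**2 + 1)) dz.
Step 6. Evaluate the standard form: now -z**6 - log(z - 3) + 3*log(z + 1) - 4*atan(z).
Answer: -z**6 - log(z - 3) + 3*log(z + 1) - 4*atan(z).


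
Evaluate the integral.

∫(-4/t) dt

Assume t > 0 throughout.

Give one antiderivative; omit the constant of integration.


Answer: -4*log(t).


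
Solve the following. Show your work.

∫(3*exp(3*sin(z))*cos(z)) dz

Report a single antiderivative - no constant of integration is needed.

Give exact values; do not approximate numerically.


Step 1. Substitute u = sin(z), turning ∫(3*exp(3*sin(z))*cos(z)) dz into ∫(3*exp(3*u)) du: now ∫(3*exp(3*u)) du.
Step 2. Evaluate the standard form: now exp(3*u).
Step 3. Substitute back u = sin(z): now exp(3*sin(z)).
Answer: exp(3*sin(z)).


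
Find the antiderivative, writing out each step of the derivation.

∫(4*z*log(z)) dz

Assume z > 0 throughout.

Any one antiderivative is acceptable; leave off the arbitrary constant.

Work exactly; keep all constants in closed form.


Step 1. Integrate ∫(4*z*log(z)) dz by parts with u = log(z), dv = (4*z) dz, so v = 2*z**2 [assuming z > 0]: now 2*z**2*log(z) + ∫(-2*z) dz.
Step 2. Evaluate the standard form: now 2*z**2*log(z) - z**2.
Answer: 2*z**2*log(z) - z**2.


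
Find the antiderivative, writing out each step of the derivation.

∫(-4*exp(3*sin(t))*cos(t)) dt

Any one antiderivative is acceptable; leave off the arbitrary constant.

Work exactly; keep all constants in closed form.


Step 1. Substitute u = sin(t), turning ∫(-4*exp(3*sin(t))*cos(t)) dt into ∫(-4*exp(3*u)) du: now ∫(-4*exp(3*u)) du.
Step 2. Evaluate the standard form: now -4*exp(3*u)/3.
Step 3. Substitute back u = sin(t): now -4*exp(3*sin(t))/3.
Answer: -4*exp(3*sin(t))/3.


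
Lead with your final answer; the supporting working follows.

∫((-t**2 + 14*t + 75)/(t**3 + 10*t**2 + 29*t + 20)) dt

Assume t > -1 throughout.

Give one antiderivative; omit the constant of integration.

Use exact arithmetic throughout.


The answer is 5*log(t + 1) - log(t + 4) - 5*log(t + 5).
Step 1. Decompose ∫((-t**2 + 14*t + 75)/(t**3 + 10*t**2 + 29*t + 20)) dt by partial fractions, (-t**2 + 14*t + 75)/(t**3 + 10*t**2 + 29*t + 20) = -5/(t + 5) - 1/(t + 4) + 5/(t + 1): now ∫(5/(t + 1)) dt + ∫(-1/(t + 4)) dt + ∫(-5/(t + 5)) dt.
Step 2. Evaluate the standard form [assuming t > -1]: now 5*log(t + 1) + ∫(-1/(t + 4)) dt + ∫(-5/(t + 5)) dt.
Step 3. Evaluate the standard form [assuming t > -4]: now 5*log(t + 1) - log(t + 4) + ∫(-5/(t + 5)) dt.
Step 4. Evaluate the standard form [assuming t > -5]: now 5*log(t + 1) - log(t + 4) - 5*log(t + 5).
Answer: 5*log(t + 1) - log(t + 4) - 5*log(t + 5).


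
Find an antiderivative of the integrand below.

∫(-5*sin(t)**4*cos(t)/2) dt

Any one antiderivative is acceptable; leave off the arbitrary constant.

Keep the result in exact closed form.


Answer: -sin(t)**5/2.


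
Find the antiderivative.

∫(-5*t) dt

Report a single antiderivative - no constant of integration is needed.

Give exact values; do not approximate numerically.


Answer: -5*t**2/2.


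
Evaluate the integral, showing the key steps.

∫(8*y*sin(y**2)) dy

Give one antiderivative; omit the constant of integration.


Step 1. Substitute u = y**2, turning ∫(8*y*sin(y**2)) dy into ∫(4*sin(u)) du: now ∫(4*sin(u)) du.
Step 2. Evaluate the standard form: now -4*cos(u).
Step 3. Substitute back u = y**2: now -4*cos(y**2).
Answer: -4*cos(y**2).


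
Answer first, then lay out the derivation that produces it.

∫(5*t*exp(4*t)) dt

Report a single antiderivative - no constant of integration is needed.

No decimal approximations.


The answer is 5*t*exp(4*t)/4 - 5*exp(4*t)/16.
Step 1. Integrate ∫(5*t*exp(4*t)) dt by parts with u = t, dv = (5*exp(4*t)) dt, so v = 5*exp(4*t)/4: now 5*t*exp(4*t)/4 + ∫(-5*exp(4*t)/4) dt.
Step 2. Evaluate the standard form: now 5*t*exp(4*t)/4 - 5*exp(4*t)/16.
Answer: 5*t*exp(4*t)/4 - 5*exp(4*t)/16.


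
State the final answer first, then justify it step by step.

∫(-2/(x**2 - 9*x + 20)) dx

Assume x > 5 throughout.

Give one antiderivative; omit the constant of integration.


The answer is -2*log(x - 5) + 2*log(x - 4).
Step 1. Decompose ∫(-2/(x**2 - 9*x + 20)) dx by partial fractions, -2/(x**2 - 9*x + 20) = 2/(x - 4) - 2/(x - 5): now ∫(-2/(x - 5)) dx + ∫(2/(x - 4)) dx.
Step 2. Evaluate the standard form [assuming x > 5]: now -2*log(x - 5) + ∫(2/(x - 4)) dx.
Step 3. Evaluate the standard form [assuming x > 4]: now -2*log(x - 5) + 2*log(x - 4).
Answer: -2*log(x - 5) + 2*log(x - 4).


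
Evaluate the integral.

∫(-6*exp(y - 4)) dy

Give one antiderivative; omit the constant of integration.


Answer: -6*exp(y - 4).


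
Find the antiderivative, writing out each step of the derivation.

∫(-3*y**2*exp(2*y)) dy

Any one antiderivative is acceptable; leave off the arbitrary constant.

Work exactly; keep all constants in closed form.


Step 1. Integrate ∫(-3*y**2*exp(2*y)) dy by parts with u = y**2, dv = (-3*exp(2*y)) dy, so v = -3*exp(2*y)/2: now -3*y**2*exp(2*y)/2 + ∫(3*y*exp(2*y)) dy.
Step 2. Integrate ∫(3*y*exp(2*y)) dy by parts with u = y, dv = (3*exp(2*y)) dy, so v = 3*exp(2*y)/2: now -3*y**2*exp(2*y)/2 + 3*y*exp(2*y)/2 + ∫(-3*exp(2*y)/2) dy.
Step 3. Evaluate the standard form: now -3*y**2*exp(2*y)/2 + 3*y*exp(2*y)/2 - 3*exp(2*y)/4.
Answer: -3*y**2*exp(2*y)/2 + 3*y*exp(2*y)/2 - 3*exp(2*y)/4.


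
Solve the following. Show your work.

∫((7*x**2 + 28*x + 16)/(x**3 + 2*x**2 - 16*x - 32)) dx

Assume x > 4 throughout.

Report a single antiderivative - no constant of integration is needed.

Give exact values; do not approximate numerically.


Step 1. Decompose ∫((7*x**2 + 28*x + 16)/(x**3 + 2*x**2 - 16*x - 32)) dx by partial fractions, (7*x**2 + 28*x + 16)/(x**3 + 2*x**2 - 16*x - 32) = 1/(x + 4) + 1/(x + 2) + 5/(x - 4): now ∫(5/(x - 4)) dx + ∫(1/(x + 2)) dx + ∫(1/(x + 4)) dx.
Step 2. Evaluate the standard form [assuming x > -2]: now log(x + 2) + ∫(5/(x - 4)) dx + ∫(1/(x + 4)) dx.
Step 3. Evaluate the standard form [assuming x > 4]: now 5*log(x - 4) + log(x + 2) + ∫(1/(x + 4)) dx.
Step 4. Evaluate the standard form [assuming x > -4]: now 5*log(x - 4) + log(x + 2) + log(x + 4).
Answer: 5*log(x - 4) + log(x + 2) + log(x + 4).


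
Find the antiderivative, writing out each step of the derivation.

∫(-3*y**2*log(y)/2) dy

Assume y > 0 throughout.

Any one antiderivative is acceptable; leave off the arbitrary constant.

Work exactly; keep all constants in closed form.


Step 1. Integrate ∫(-3*y**2*log(y)/2) dy by parts with u = log(y), dv = (-3*y**2/2) dy, so v = -y**3/2 [assuming y > 0]: now -y**3*log(y)/2 + ∫(y**2/2) dy.
Step 2. Evaluate the standard form: now -y**3*log(y)/2 + y**3/6.
Answer: -y**3*log(y)/2 + y**3/6.


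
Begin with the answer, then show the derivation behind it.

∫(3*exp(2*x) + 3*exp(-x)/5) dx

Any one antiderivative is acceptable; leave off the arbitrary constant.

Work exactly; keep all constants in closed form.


The answer is 3*exp(2*x)/2 - 3*exp(-x)/5.
Step 1. Rewrite: now ∫(3*exp(-x)/5) dx + ∫(3*exp(2*x)) dx.
Step 2. Evaluate the standard form: now ∫(3*exp(2*x)) dx - 3*exp(-x)/5.
Step 3. Evaluate the standard form: now 3*exp(2*x)/2 - 3*exp(-x)/5.
Answer: 3*exp(2*x)/2 - 3*exp(-x)/5.


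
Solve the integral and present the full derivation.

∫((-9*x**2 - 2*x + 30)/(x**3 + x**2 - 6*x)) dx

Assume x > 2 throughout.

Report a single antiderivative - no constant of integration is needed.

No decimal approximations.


Step 1. Decompose ∫((-9*x**2 - 2*x + 30)/(x**3 + x**2 - 6*x)) dx by partial fractions, (-9*x**2 - 2*x + 30)/(x**3 + x**2 - 6*x) = -3/(x + 3) - 1/(x - 2) - 5/x: now ∫(-5/x) dx + ∫(-1/(x - 2)) dx + ∫(-3/(x + 3)) dx.
Step 2. Evaluate the standard form [assuming x > -3]: now -3*log(x + 3) + ∫(-5/x) dx + ∫(-1/(x - 2)) dx.
Step 3. Evaluate the standard form [assuming x > 2]: now -log(x - 2) - 3*log(x + 3) + ∫(-5/x) dx.
Step 4. Evaluate the standard form [assuming x > 0]: now -5*log(x) - log(x - 2) - 3*log(x + 3).
Answer: -5*log(x) - log(x - 2) - 3*log(x + 3).


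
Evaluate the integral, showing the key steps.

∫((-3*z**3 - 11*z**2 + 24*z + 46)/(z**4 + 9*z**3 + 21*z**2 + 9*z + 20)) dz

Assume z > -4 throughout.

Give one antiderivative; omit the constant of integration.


Step 1. Decompose ∫((-3*z**3 - 11*z**2 + 24*z + 46)/(z**4 + 9*z**3 + 21*z**2 + 9*z + 20)) dz by partial fractions, (-3*z**3 - 11*z**2 + 24*z + 46)/(z**4 + 9*z**3 + 21*z**2 + 9*z + 20) = 3/(z**2 + 1) - 1/(z + 5) - 2/(z + 4): now ∫(-2/(z + 4)) dz + ∫(-1/(z + 5)) dz + ∫(3/(z**2 + 1)) dz.
Step 2. Evaluate the standard form [assuming z > -4]: now -2*log(z + 4) + ∫(-1/(z + 5)) dz + ∫(3/(z**2 + 1)) dz.
Step 3. Evaluate the standard form [assuming z > -5]: now -2*log(z + 4) - log(z + 5) + ∫(3/(z**2 + 1)) dz.
Step 4. Evaluate the standard form: now -2*log(z + 4) - log(z + 5) + 3*atan(z).
Answer: -2*log(z + 4) - log(z + 5) + 3*atan(z).


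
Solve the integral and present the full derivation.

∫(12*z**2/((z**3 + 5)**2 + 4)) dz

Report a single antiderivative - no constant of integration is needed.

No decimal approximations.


Step 1. Substitute u = z**3 + 5, turning ∫(12*z**2/((z**3 + 5)**2 + 4)) dz into ∫(4/(u**2 + 4)) du: now ∫(4/(u**2 + 4)) du.
Step 2. Evaluate the standard form: now 2*atan(u/2).
Step 3. Substitute back u = z**3 + 5: now 2*atan(z**3/2 + 5/2).
Answer: 2*atan(z**3/2 + 5/2).


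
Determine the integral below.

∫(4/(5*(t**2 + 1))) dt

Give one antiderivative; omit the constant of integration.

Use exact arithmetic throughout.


Answer: 4*atan(t)/5.


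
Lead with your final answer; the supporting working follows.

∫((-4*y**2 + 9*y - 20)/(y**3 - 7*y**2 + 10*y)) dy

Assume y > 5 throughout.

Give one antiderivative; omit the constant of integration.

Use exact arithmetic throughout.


The answer is -2*log(y) - 5*log(y - 5) + 3*log(y - 2).
Step 1. Decompose ∫((-4*y**2 + 9*y - 20)/(y**3 - 7*y**2 + 10*y)) dy by partial fractions, (-4*y**2 + 9*y - 20)/(y**3 - 7*y**2 + 10*y) = 3/(y - 2) - 5/(y - 5) - 2/y: now ∫(-2/y) dy + ∫(-5/(y - 5)) dy + ∫(3/(y - 2)) dy.
Step 2. Evaluate the standard form [assuming y > 2]: now 3*log(y - 2) + ∫(-2/y) dy + ∫(-5/(y - 5)) dy.
Step 3. Evaluate the standard form [assuming y > 0]: now -2*log(y) + 3*log(y - 2) + ∫(-5/(y - 5)) dy.
Step 4. Evaluate the standard form [assuming y > 5]: now -2*log(y) - 5*log(y - 5) + 3*log(y - 2).
Answer: -2*log(y) - 5*log(y - 5) + 3*log(y - 2).


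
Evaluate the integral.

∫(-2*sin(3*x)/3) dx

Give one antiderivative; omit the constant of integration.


Answer: 2*cos(3*x)/9.


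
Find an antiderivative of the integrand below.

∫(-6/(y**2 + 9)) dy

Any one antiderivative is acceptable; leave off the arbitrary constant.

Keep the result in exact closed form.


Answer: -2*atan(y/3).


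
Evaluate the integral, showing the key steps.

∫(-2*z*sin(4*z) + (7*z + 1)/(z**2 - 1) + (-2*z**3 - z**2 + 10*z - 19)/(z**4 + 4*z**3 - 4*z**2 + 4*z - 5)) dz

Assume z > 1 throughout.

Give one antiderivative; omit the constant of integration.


Step 1. Rewrite: now ∫(-2*z*sin(4*z)) dz + ∫((7*z + 1)/(z**2 - 1)) dz + ∫((-2*z**3 - z**2 + 10*z - 19)/(z**4 + 4*z**3 - 4*z**2 + 4*z - 5)) dz.
Step 2. Integrate ∫(-2*z*sin(4*z)) dz by parts with u = z, dv = (-2*sin(4*z)) dz, so v = cos(4*z)/2: now z*cos(4*z)/2 + ∫((7*z + 1)/(z**2 - 1)) dz + ∫((-2*z**3 - z**2 + 10*z - 19)/(z**4 + 4*z**3 - 4*z**2 + 4*z - 5)) dz + ∫(-cos(4*z)/2) dz.
Step 3. Evaluate the standard form: now z*cos(4*z)/2 - sin(4*z)/8 + ∫((7*z + 1)/(z**2 - 1)) dz + ∫((-2*z**3 - z**2 + 10*z - 19)/(z**4 + 4*z**3 - 4*z**2 + 4*z - 5)) dz.
Step 4. Decompose ∫((-2*z**3 - z**2 + 10*z - 19)/(z**4 + 4*z**3 - 4*z**2 + 4*z - 5)) dz by partial fractions, (-2*z**3 - z**2 + 10*z - 19)/(z**4 + 4*z**3 - 4*z**2 + 4*z - 5) = 3/(z**2 + 1) - 1/(z + 5) - 1/(z - 1): now z*cos(4*z)/2 - sin(4*z)/8 + ∫((7*z + 1)/(z**2 - 1)) dz + ∫(-1/(z - 1)) dz + ∫(-1/(z + 5)) dz + ∫(3/(z**2 + 1)) dz.
Step 5. Evaluate the standard form [assuming z > -5]: now z*cos(4*z)/2 - log(z + 5) - sin(4*z)/8 + ∫((7*z + 1)/(z**2 - 1)) dz + ∫(-1/(z - 1)) dz + ∫(3/(z**2 + 1)) dz.
Step 6. Evaluate the standard form [assuming z > 1]: now z*cos(4*z)/2 - log(z - 1) - log(z + 5) - sin(4*z)/8 + ∫((7*z + 1)/(z**2 - 1)) dz + ∫(3/(z**2 + 1)) dz.
Step 7. Evaluate the standard form: now z*cos(4*z)/2 - log(z - 1) - log(z + 5) - sin(4*z)/8 + 3*atan(z) + ∫((7*z + 1)/(z**2 - 1)) dz.
Step 8. Decompose ∫((7*z + 1)/(z**2 - 1)) dz by partial fractions, (7*z + 1)/(z**2 - 1) = 3/(z + 1) + 4/(z - 1): now z*cos(4*z)/2 - log(z - 1) - log(z + 5) - sin(4*z)/8 + 3*atan(z) + ∫(4/(z - 1)) dz + ∫(3/(z + 1)) dz.
Step 9. Evaluate the standard form [assuming z > -1]: now z*cos(4*z)/2 - log(z - 1) + 3*log(z + 1) - log(z + 5) - sin(4*z)/8 + 3*atan(z) + ∫(4/(z - 1)) dz.
Step 10. Evaluate the standard form [assuming z > 1]: now z*cos(4*z)/2 + 3*log(z - 1) + 3*log(z + 1) - log(z + 5) - sin(4*z)/8 + 3*atan(z).
Answer: z*cos(4*z)/2 + 3*log(z - 1) + 3*log(z + 1) - log(z + 5) - sin(4*z)/8 + 3*atan(z).


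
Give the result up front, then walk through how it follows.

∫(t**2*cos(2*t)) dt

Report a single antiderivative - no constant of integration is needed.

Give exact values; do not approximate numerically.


The answer is t**2*sin(2*t)/2 + t*cos(2*t)/2 - sin(2*t)/4.
Step 1. Integrate ∫(t**2*cos(2*t)) dt by parts with u = t**2, dv = (cos(2*t)) dt, so v = sin(2*t)/2: now t**2*sin(2*t)/2 + ∫(-t*sin(2*t)) dt.
Step 2. Integrate ∫(-t*sin(2*t)) dt by parts with u = t, dv = (-sin(2*t)) dt, so v = cos(2*t)/2: now t**2*sin(2*t)/2 + t*cos(2*t)/2 + ∫(-cos(2*t)/2) dt.
Step 3. Evaluate the standard form: now t**2*sin(2*t)/2 + t*cos(2*t)/2 - sin(2*t)/4.
Answer: t**2*sin(2*t)/2 + t*cos(2*t)/2 - sin(2*t)/4.


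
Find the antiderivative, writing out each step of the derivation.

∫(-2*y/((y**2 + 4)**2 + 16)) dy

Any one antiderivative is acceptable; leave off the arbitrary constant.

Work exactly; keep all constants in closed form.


Step 1. Substitute u = y**2 + 4, turning ∫(-2*y/((y**2 + 4)**2 + 16)) dy into ∫(-1/(u**2 + 16)) du: now ∫(-1/(u**2 + 16)) du.
Step 2. Evaluate the standard form: now -atan(u/4)/4.
Step 3. Substitute back u = y**2 + 4: now -atan(y**2/4 + 1)/4.
Answer: -atan(y**2/4 + 1)/4.


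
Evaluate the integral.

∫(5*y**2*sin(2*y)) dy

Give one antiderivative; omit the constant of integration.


Answer: -5*y**2*cos(2*y)/2 + 5*y*sin(2*y)/2 + 5*cos(2*y)/4.


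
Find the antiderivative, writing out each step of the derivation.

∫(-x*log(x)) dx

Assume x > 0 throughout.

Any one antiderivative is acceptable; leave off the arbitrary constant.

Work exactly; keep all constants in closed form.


Step 1. Integrate ∫(-x*log(x)) dx by parts with u = log(x), dv = (-x) dx, so v = -x**2/2 [assuming x > 0]: now -x**2*log(x)/2 + ∫(x/2) dx.
Step 2. Evaluate the standard form: now -x**2*log(x)/2 + x**2/4.
Answer: -x**2*log(x)/2 + x**2/4.


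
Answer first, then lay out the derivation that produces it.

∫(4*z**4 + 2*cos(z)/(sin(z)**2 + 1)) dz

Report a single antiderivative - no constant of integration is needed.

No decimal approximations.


The answer is 4*z**5/5 + 2*atan(sin(z)).
Step 1. Rewrite: now ∫(4*z**4) dz + ∫(2*cos(z)/(sin(z)**2 + 1)) dz.
Step 2. Evaluate the standard form: now 4*z**5/5 + ∫(2*cos(z)/(sin(z)**2 + 1)) dz.
Step 3. Substitute u = sin(z), turning ∫(2*cos(z)/(sin(z)**2 + 1)) dz into ∫(2/(u**2 + 1)) du: now 4*z**5/5 + ∫(2/(u**2 + 1)) du.
Step 4. Evaluate the standard form: now 4*z**5/5 + 2*atan(u).
Step 5. Substitute back u = sin(z): now 4*z**5/5 + 2*atan(sin(z)).
Answer: 4*z**5/5 + 2*atan(sin(z)).


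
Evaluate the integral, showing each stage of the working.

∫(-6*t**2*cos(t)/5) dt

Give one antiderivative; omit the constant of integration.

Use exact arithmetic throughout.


Step 1. Integrate ∫(-6*t**2*cos(t)/5) dt by parts with u = t**2, dv = (-6*cos(t)/5) dt, so v = -6*sin(t)/5: now -6*t**2*sin(t)/5 + ∫(12*t*sin(t)/5) dt.
Step 2. Integrate ∫(12*t*sin(t)/5) dt by parts with u = t, dv = (12*sin(t)/5) dt, so v = -12*cos(t)/5: now -6*t**2*sin(t)/5 - 12*t*cos(t)/5 + ∫(12*cos(t)/5) dt.
Step 3. Evaluate the standard form: now -6*t**2*sin(t)/5 - 12*t*cos(t)/5 + 12*sin(t)/5.
Answer: -6*t**2*sin(t)/5 - 12*t*cos(t)/5 + 12*sin(t)/5.
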